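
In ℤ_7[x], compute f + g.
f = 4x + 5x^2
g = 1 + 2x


Add coefficients mod 7:
x^0: 0 + 1 = 1 (mod 7)
x^1: 4 + 2 = 6 (mod 7)
x^2: 5 + 0 = 5 (mod 7)
Result: 1 + 6x + 5x^2

f + g = 1 + 6x + 5x^2


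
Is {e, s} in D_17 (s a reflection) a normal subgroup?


H = {e, s} in D_17 (s a reflection)
r·s·r⁻¹ = sr⁻² ≠ s for n ≥ 3, so {e, s} is not closed under conjugation

No, not a normal subgroup


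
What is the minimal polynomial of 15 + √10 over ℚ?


Let α = 15 + √10. Then α - 15 = √10, so (α - 15)² = 10, giving α² - 30α + 215 = 0. Degree 2 and α ∉ ℚ, so this is the minimal polynomial.

Minimal polynomial: x² - 30x + 215


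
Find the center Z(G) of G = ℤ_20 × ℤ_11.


Z(G) = {g ∈ G | gx = xg for all x ∈ G}
Direct product of abelian groups is abelian, so Z(G) = G

Z(ℤ_20 × ℤ_11) = ℤ_20 × ℤ_11


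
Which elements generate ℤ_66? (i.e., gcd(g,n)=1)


g generates ℤ_n iff gcd(g,n) = 1
Prime factors of 66: 2, 3, 11
Generators are g ∈ {1,...,65} not divisible by any of these primes.
Generators: {1, 5, 7, 13, 17, 19, 23, 25, 29, 31, 35, 37, 41, 43, 47, 49, 53, 59, 61, 65}
Number of generators = φ(66) = 20

Generators of ℤ_66 = {1, 5, 7, 13, 17, 19, 23, 25, 29, 31, 35, 37, 41, 43, 47, 49, 53, 59, 61, 65}


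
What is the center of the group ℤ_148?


Z(G) = {g ∈ G | gx = xg for all x ∈ G}
ℤ_148 is abelian, so Z(G) = G

Z(ℤ_148) = ℤ_148


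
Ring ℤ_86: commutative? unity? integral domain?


ℤ_86 is a commutative ring with unity 1; 86 = 2×43 is composite, so 2·43 ≡ 0 gives zero divisors (not an integral domain)
Commutative: Yes
Integral domain: No
Has unity: Yes

ℤ_86: Commutative=Yes, Unity=Yes


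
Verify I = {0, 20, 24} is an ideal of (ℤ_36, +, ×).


Check ideal conditions for I = {0, 20, 24} in ℤ_36:
(1) I is an additive subgroup? No
(2) For r ∈ ℤ_36 and a ∈ I: r·a ∈ I? No  [counterexample: r=2, a=20, r·a mod 36 = 4 ∉ I]

No, I is not an ideal of ℤ_36


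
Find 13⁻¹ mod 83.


Use the extended Euclidean algorithm to write 1 = 13·s + 83·t; then s mod 83 is the inverse.
Euclidean algorithm:
  13 = 0·83 + 13
  83 = 6·13 + 5
  13 = 2·5 + 3
  5 = 1·3 + 2
  3 = 1·2 + 1
  2 = 2·1 + 0
gcd(13,83) = 1
Back-substitution gives: 13·(32) + 83·(-5) = 1
So 13⁻¹ ≡ 32 ≡ 32 (mod 83)
Check: 13 × 32 = 416 ≡ 1 (mod 83) ✓

13⁻¹ ≡ 32 (mod 83)


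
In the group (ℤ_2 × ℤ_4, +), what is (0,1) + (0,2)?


Operation: componentwise addition mod (2, 4)
(0,1) + (0,2) = ((a₁+b₁) mod 2, (a₂+b₂) mod 4) with a = (0,1), b = (0,2)

(0,1) + (0,2) = (0,3)


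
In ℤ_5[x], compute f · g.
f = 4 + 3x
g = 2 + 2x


Expand and collect like terms; reduce coefficients mod 5:
x^0: 4·2 = 8 ≡ 3 (mod 5)
x^1: 4·2 + 3·2 = 14 ≡ 4 (mod 5)
x^2: 3·2 = 6 ≡ 1 (mod 5)
Result: 3 + 4x + x^2

f · g = 3 + 4x + x^2


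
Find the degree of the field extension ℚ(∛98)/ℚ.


∛98 has minimal polynomial x³ - 98 (irreducible over ℚ since 98 is not a perfect cube)

[ℚ(∛98)/ℚ] = 3


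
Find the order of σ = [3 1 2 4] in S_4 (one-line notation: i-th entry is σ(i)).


Cycle decomposition: (1 3 2)
Cycle lengths: 3
Order = lcm(3) = 3

ord(σ) = 3


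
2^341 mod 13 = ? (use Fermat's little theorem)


Fermat's little theorem: if p is prime and gcd(a,p)=1, then a^(p-1) ≡ 1 (mod p)
p = 13 is prime, gcd(2,13) = 1
Reduce exponent: 341 mod 12 = 5
So 2^341 ≡ 2^5 (mod 13)
2^5 mod 13 = 6

2^341 ≡ 6 (mod 13)


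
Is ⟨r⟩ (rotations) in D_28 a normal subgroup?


H = ⟨r⟩ (rotations) in D_28
The rotation subgroup ⟨r⟩ has index 2 in D_28, so it is normal

Yes, normal subgroup


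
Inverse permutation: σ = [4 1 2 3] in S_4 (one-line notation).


To find σ⁻¹, swap domain and range:
σ(1) = 4 → σ⁻¹(4) = 1
σ(2) = 1 → σ⁻¹(1) = 2
σ(3) = 2 → σ⁻¹(2) = 3
σ(4) = 3 → σ⁻¹(3) = 4

σ⁻¹ = [2 3 4 1]


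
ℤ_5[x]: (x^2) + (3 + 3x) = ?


Add coefficients mod 5:
x^0: 0 + 3 = 3 (mod 5)
x^1: 0 + 3 = 3 (mod 5)
x^2: 1 + 0 = 1 (mod 5)
Result: 3 + 3x + x^2

f + g = 3 + 3x + x^2


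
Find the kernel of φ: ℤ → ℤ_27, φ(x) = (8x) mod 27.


Kernel = preimage of identity
ker(φ) = {x ∈ ℤ : 8x ≡ 0 (mod 27)}. gcd(8,27) = 1, so 8x ≡ 0 (mod 27) ⟺ x ≡ 0 (mod 27/1 = 27). Hence ker(φ) = 27ℤ

ker(φ) = 27ℤ


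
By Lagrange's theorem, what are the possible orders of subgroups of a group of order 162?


Lagrange's theorem: |H| divides |G|
|G| = 162
Divisors of 162: 1, 2, 3, 6, 9, 18, 27, 54, 81, 162

Possible subgroup orders: {1, 2, 3, 6, 9, 18, 27, 54, 81, 162}


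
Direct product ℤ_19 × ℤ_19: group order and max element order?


|ℤ_19 × ℤ_19| = 19 × 19 = 361
Max element order = lcm(19,19) = 19
Cyclic? No (gcd=19)

|ℤ_19×ℤ_19| = 361, max element order = 19


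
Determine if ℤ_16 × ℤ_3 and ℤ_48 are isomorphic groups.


Comparing ℤ_16 × ℤ_3 and ℤ_48:
gcd(16,3) = 1, so ℤ_16 × ℤ_3 ≅ ℤ_48 (CRT)

Yes, ℤ_16 × ℤ_3 ≅ ℤ_48


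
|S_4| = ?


|S_n| = n! (number of permutations of n symbols)
|S_4| = 4! = 24

|S_4| = 24


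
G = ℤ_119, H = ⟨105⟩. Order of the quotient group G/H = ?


|⟨105⟩| = n / gcd(105, 119) = 119 / 7 = 17
H is normal (ℤ_119 is abelian).
|G/H| = |G| / |H| = 119 / 17 = 7

|G/H| = 7


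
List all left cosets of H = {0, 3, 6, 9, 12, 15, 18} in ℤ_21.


H = {0, 3, 6, 9, 12, 15, 18}, |H| = 7
Number of cosets = |G|/|H| = 21/7 = 3
0 + H = {0, 3, 6, 9, 12, 15, 18}
1 + H = {1, 4, 7, 10, 13, 16, 19}
2 + H = {2, 5, 8, 11, 14, 17, 20}

Cosets: 0+H={0,3,6,9,12,15,18}; 1+H={1,4,7,10,13,16,19}; 2+H={2,5,8,11,14,17,20}


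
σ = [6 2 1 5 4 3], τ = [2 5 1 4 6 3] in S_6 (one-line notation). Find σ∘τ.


σ∘τ: apply τ first, then σ
1 →τ 2 →σ 2
2 →τ 5 →σ 4
3 →τ 1 →σ 6
4 →τ 4 →σ 5
5 →τ 6 →σ 3
6 →τ 3 →σ 1

σ∘τ = [2 4 6 5 3 1]


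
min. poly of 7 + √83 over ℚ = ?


Let α = 7 + √83. Then α - 7 = √83, so (α - 7)² = 83, giving α² - 14α - 34 = 0. Degree 2 and α ∉ ℚ, so this is the minimal polynomial.

Minimal polynomial: x² - 14x - 34


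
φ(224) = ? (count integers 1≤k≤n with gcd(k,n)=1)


Factor n: 224 = 2^5 × 7
φ(n) = n · ∏(1 - 1/p) over distinct primes p | n
φ(224) = 224 · (1 - 1/2) · (1 - 1/7) = 96

φ(224) = 96


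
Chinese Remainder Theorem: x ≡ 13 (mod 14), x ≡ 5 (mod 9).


m₁ = 14, m₂ = 9, gcd = 1, so CRT applies. M = m₁·m₂ = 126
Let M₁ = M/m₁ = 9, M₂ = M/m₂ = 14
Find y₁ ≡ M₁⁻¹ (mod m₁): 9⁻¹ ≡ 11 (mod 14)
Find y₂ ≡ M₂⁻¹ (mod m₂): 14⁻¹ ≡ 2 (mod 9)
x = a₁·M₁·y₁ + a₂·M₂·y₂ = 13·9·11 + 5·14·2 = 1427
Reduce mod 126: x ≡ 41
Check: 41 mod 14 = 13 ✓, 41 mod 9 = 5 ✓

x ≡ 41 (mod 126)


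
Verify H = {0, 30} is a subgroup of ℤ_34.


Subgroup test for H = {0, 30} in (ℤ_34, +):
(1) 0 ∈ H? Yes
(2) Closure: for all a,b ∈ H, (a+b) mod 34 ∈ H? No  [counterexample: 30 + 30 = 26 ∉ H]
(3) Inverses: for all a ∈ H, -a mod 34 ∈ H? No

No, H is not a subgroup of ℤ_34


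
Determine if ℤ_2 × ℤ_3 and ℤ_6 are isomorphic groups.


Comparing ℤ_2 × ℤ_3 and ℤ_6:
gcd(2,3) = 1, so ℤ_2 × ℤ_3 ≅ ℤ_6 (CRT)

Yes, ℤ_2 × ℤ_3 ≅ ℤ_6


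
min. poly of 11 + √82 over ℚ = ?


Let α = 11 + √82. Then α - 11 = √82, so (α - 11)² = 82, giving α² - 22α + 39 = 0. Degree 2 and α ∉ ℚ, so this is the minimal polynomial.

Minimal polynomial: x² - 22x + 39


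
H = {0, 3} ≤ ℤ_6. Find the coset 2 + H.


2 + H = {2 + h (mod 6) : h ∈ H}
2+0=2, 2+3=5

2 + H = {2, 5}


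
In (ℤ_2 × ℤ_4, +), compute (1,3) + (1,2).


Operation: componentwise addition mod (2, 4)
(1,3) + (1,2) = ((a₁+b₁) mod 2, (a₂+b₂) mod 4) with a = (1,3), b = (1,2)

(1,3) + (1,2) = (0,1)


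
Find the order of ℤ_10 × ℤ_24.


|A × B| = |A| · |B|
|ℤ_10 × ℤ_24| = 10 × 24 = 240

|ℤ_10 × ℤ_24| = 240


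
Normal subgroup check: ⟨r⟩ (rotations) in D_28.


H = ⟨r⟩ (rotations) in D_28
The rotation subgroup ⟨r⟩ has index 2 in D_28, so it is normal

Yes, normal subgroup


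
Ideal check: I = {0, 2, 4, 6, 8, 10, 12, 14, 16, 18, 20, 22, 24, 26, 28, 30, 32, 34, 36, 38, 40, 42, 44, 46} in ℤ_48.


Check ideal conditions for I = {0, 2, 4, 6, 8, 10, 12, 14, 16, 18, 20, 22, 24, 26, 28, 30, 32, 34, 36, 38, 40, 42, 44, 46} in ℤ_48:
(1) I is an additive subgroup? Yes
(2) For r ∈ ℤ_48 and a ∈ I: r·a ∈ I? Yes

Yes, I is an ideal of ℤ_48


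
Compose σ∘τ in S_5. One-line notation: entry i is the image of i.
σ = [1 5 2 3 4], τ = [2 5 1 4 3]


σ∘τ: apply τ first, then σ
1 →τ 2 →σ 5
2 →τ 5 →σ 4
3 →τ 1 →σ 1
4 →τ 4 →σ 3
5 →τ 3 →σ 2

σ∘τ = [5 4 1 3 2]


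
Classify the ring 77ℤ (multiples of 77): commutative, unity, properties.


77ℤ is a commutative ring under +,× but has no multiplicative identity (1 ∉ 77ℤ); it has no zero divisors, but without unity it is not an integral domain
Commutative: Yes
Integral domain: No
Has unity: No

77ℤ (multiples of 77): Commutative=Yes, Unity=No


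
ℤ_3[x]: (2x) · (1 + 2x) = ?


Expand and collect like terms; reduce coefficients mod 3:
x^0: 0·1 = 0 ≡ 0 (mod 3)
x^1: 0·2 + 2·1 = 2 ≡ 2 (mod 3)
x^2: 2·2 = 4 ≡ 1 (mod 3)
Result: 2x + x^2

f · g = 2x + x^2


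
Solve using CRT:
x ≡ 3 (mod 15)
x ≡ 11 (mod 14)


m₁ = 15, m₂ = 14, gcd = 1, so CRT applies. M = m₁·m₂ = 210
Let M₁ = M/m₁ = 14, M₂ = M/m₂ = 15
Find y₁ ≡ M₁⁻¹ (mod m₁): 14⁻¹ ≡ 14 (mod 15)
Find y₂ ≡ M₂⁻¹ (mod m₂): 15⁻¹ ≡ 1 (mod 14)
x = a₁·M₁·y₁ + a₂·M₂·y₂ = 3·14·14 + 11·15·1 = 753
Reduce mod 210: x ≡ 123
Check: 123 mod 15 = 3 ✓, 123 mod 14 = 11 ✓

x ≡ 123 (mod 210)


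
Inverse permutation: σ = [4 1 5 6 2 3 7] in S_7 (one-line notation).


To find σ⁻¹, swap domain and range:
σ(1) = 4 → σ⁻¹(4) = 1
σ(2) = 1 → σ⁻¹(1) = 2
σ(3) = 5 → σ⁻¹(5) = 3
σ(4) = 6 → σ⁻¹(6) = 4
σ(5) = 2 → σ⁻¹(2) = 5
σ(6) = 3 → σ⁻¹(3) = 6
σ(7) = 7 → σ⁻¹(7) = 7

σ⁻¹ = [2 5 6 1 3 4 7]


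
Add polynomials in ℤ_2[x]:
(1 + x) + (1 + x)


Add coefficients mod 2:
x^0: 1 + 1 = 0 (mod 2)
x^1: 1 + 1 = 0 (mod 2)
Result: 0

f + g = 0


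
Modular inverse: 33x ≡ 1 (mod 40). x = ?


Use the extended Euclidean algorithm to write 1 = 33·s + 40·t; then s mod 40 is the inverse.
Euclidean algorithm:
  33 = 0·40 + 33
  40 = 1·33 + 7
  33 = 4·7 + 5
  7 = 1·5 + 2
  5 = 2·2 + 1
  2 = 2·1 + 0
gcd(33,40) = 1
Back-substitution gives: 33·(17) + 40·(-14) = 1
So 33⁻¹ ≡ 17 ≡ 17 (mod 40)
Check: 33 × 17 = 561 ≡ 1 (mod 40) ✓

33⁻¹ ≡ 17 (mod 40)


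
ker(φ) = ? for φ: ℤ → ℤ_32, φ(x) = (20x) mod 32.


Kernel = preimage of identity
ker(φ) = {x ∈ ℤ : 20x ≡ 0 (mod 32)}. gcd(20,32) = 4, so 20x ≡ 0 (mod 32) ⟺ x ≡ 0 (mod 32/4 = 8). Hence ker(φ) = 8ℤ

ker(φ) = 8ℤ


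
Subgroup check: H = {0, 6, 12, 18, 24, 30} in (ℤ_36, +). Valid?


Subgroup test for H = {0, 6, 12, 18, 24, 30} in (ℤ_36, +):
(1) 0 ∈ H? Yes
(2) Closure: for all a,b ∈ H, (a+b) mod 36 ∈ H? Yes
(3) Inverses: for all a ∈ H, -a mod 36 ∈ H? Yes

Yes, H is a subgroup of ℤ_36


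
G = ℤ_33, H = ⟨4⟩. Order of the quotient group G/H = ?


|⟨4⟩| = n / gcd(4, 33) = 33 / 1 = 33
H is normal (ℤ_33 is abelian).
|G/H| = |G| / |H| = 33 / 33 = 1

|G/H| = 1


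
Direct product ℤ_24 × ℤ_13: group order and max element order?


|ℤ_24 × ℤ_13| = 24 × 13 = 312
Max element order = lcm(24,13) = 312
Cyclic? Yes (gcd=1)

|ℤ_24×ℤ_13| = 312, max element order = 312


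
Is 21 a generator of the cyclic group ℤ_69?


g generates ℤ_n iff gcd(g, n) = 1
gcd(21, 69) = 3
Since gcd = 3 ≠ 1, ⟨21⟩ has order 23 < 69, so 21 is not a generator.

No, 21 does not generate ℤ_69


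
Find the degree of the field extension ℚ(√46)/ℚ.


√46 has minimal polynomial x² - 46 (irreducible over ℚ since 46 is squarefree)

[ℚ(√46)/ℚ] = 2


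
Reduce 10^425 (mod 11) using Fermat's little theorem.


Fermat's little theorem: if p is prime and gcd(a,p)=1, then a^(p-1) ≡ 1 (mod p)
p = 11 is prime, gcd(10,11) = 1
Reduce exponent: 425 mod 10 = 5
So 10^425 ≡ 10^5 (mod 11)
10^5 mod 11 = 10

10^425 ≡ 10 (mod 11)


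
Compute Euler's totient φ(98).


Factor n: 98 = 2 × 7^2
φ(n) = n · ∏(1 - 1/p) over distinct primes p | n
φ(98) = 98 · (1 - 1/2) · (1 - 1/7) = 42

φ(98) = 42


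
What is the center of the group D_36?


Z(G) = {g ∈ G | gx = xg for all x ∈ G}
For even n, Z(D_n) = {e, r^(n/2)}: the 180° rotation r^18 commutes with every reflection and rotation

Z(D_36) = {e, r^18}


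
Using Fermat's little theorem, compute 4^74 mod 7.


Fermat's little theorem: if p is prime and gcd(a,p)=1, then a^(p-1) ≡ 1 (mod p)
p = 7 is prime, gcd(4,7) = 1
Reduce exponent: 74 mod 6 = 2
So 4^74 ≡ 4^2 (mod 7)
4^2 mod 7 = 2

4^74 ≡ 2 (mod 7)


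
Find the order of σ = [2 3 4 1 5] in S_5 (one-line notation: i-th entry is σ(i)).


Cycle decomposition: (1 2 3 4)
Cycle lengths: 4
Order = lcm(4) = 4

ord(σ) = 4


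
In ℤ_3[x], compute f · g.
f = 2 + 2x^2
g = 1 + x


Expand and collect like terms; reduce coefficients mod 3:
x^0: 2·1 = 2 ≡ 2 (mod 3)
x^1: 2·1 + 0·1 = 2 ≡ 2 (mod 3)
x^2: 0·1 + 2·1 = 2 ≡ 2 (mod 3)
x^3: 2·1 = 2 ≡ 2 (mod 3)
Result: 2 + 2x + 2x^2 + 2x^3

f · g = 2 + 2x + 2x^2 + 2x^3


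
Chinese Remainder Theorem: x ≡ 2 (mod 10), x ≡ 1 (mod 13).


m₁ = 10, m₂ = 13, gcd = 1, so CRT applies. M = m₁·m₂ = 130
Let M₁ = M/m₁ = 13, M₂ = M/m₂ = 10
Find y₁ ≡ M₁⁻¹ (mod m₁): 13⁻¹ ≡ 7 (mod 10)
Find y₂ ≡ M₂⁻¹ (mod m₂): 10⁻¹ ≡ 4 (mod 13)
x = a₁·M₁·y₁ + a₂·M₂·y₂ = 2·13·7 + 1·10·4 = 222
Reduce mod 130: x ≡ 92
Check: 92 mod 10 = 2 ✓, 92 mod 13 = 1 ✓

x ≡ 92 (mod 130)


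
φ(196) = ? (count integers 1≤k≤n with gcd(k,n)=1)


Factor n: 196 = 2^2 × 7^2
φ(n) = n · ∏(1 - 1/p) over distinct primes p | n
φ(196) = 196 · (1 - 1/2) · (1 - 1/7) = 84

φ(196) = 84


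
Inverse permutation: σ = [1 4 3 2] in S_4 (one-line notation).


To find σ⁻¹, swap domain and range:
σ(1) = 1 → σ⁻¹(1) = 1
σ(2) = 4 → σ⁻¹(4) = 2
σ(3) = 3 → σ⁻¹(3) = 3
σ(4) = 2 → σ⁻¹(2) = 4

σ⁻¹ = [1 4 3 2]


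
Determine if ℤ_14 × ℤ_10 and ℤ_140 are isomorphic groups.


Comparing ℤ_14 × ℤ_10 and ℤ_140:
gcd(14,10) = 2 ≠ 1. Max element order in ℤ_14×ℤ_10 is lcm(14,10) = 70 < 140, so it has no element of order 140

No, ℤ_14 × ℤ_10 ≇ ℤ_140


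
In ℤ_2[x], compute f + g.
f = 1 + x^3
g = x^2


Add coefficients mod 2:
x^0: 1 + 0 = 1 (mod 2)
x^1: 0 + 0 = 0 (mod 2)
x^2: 0 + 1 = 1 (mod 2)
x^3: 1 + 0 = 1 (mod 2)
Result: 1 + x^2 + x^3

f + g = 1 + x^2 + x^3


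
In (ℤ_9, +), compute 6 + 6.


Operation: addition mod 9
6 + 6 = (a + b) mod 9 with a = 6, b = 6

6 + 6 = 3


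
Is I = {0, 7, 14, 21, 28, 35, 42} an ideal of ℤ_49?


Check ideal conditions for I = {0, 7, 14, 21, 28, 35, 42} in ℤ_49:
(1) I is an additive subgroup? Yes
(2) For r ∈ ℤ_49 and a ∈ I: r·a ∈ I? Yes

Yes, I is an ideal of ℤ_49


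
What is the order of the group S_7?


|S_n| = n! (number of permutations of n symbols)
|S_7| = 7! = 5040

|S_7| = 5040


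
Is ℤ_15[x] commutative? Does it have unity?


ℤ_15 has zero divisors (3·5 ≡ 0), and these lift to constant zero divisors in ℤ_15[x]; so not an integral domain
Commutative: Yes
Integral domain: No
Has unity: Yes

ℤ_15[x]: Commutative=Yes, Unity=Yes


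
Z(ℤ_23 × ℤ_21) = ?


Z(G) = {g ∈ G | gx = xg for all x ∈ G}
Direct product of abelian groups is abelian, so Z(G) = G

Z(ℤ_23 × ℤ_21) = ℤ_23 × ℤ_21


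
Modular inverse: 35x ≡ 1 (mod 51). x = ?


Use the extended Euclidean algorithm to write 1 = 35·s + 51·t; then s mod 51 is the inverse.
Euclidean algorithm:
  35 = 0·51 + 35
  51 = 1·35 + 16
  35 = 2·16 + 3
  16 = 5·3 + 1
  3 = 3·1 + 0
gcd(35,51) = 1
Back-substitution gives: 35·(-16) + 51·(11) = 1
So 35⁻¹ ≡ -16 ≡ 35 (mod 51)
Check: 35 × 35 = 1225 ≡ 1 (mod 51) ✓

35⁻¹ ≡ 35 (mod 51)


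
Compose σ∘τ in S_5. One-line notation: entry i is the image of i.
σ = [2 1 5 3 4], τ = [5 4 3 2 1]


σ∘τ: apply τ first, then σ
1 →τ 5 →σ 4
2 →τ 4 →σ 3
3 →τ 3 →σ 5
4 →τ 2 →σ 1
5 →τ 1 →σ 2

σ∘τ = [4 3 5 1 2]


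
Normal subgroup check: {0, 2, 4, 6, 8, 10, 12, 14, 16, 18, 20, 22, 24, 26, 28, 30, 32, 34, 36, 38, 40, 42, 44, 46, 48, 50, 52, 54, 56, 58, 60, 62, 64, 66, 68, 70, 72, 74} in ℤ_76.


H = {0, 2, 4, 6, 8, 10, 12, 14, 16, 18, 20, 22, 24, 26, 28, 30, 32, 34, 36, 38, 40, 42, 44, 46, 48, 50, 52, 54, 56, 58, 60, 62, 64, 66, 68, 70, 72, 74} in ℤ_76
ℤ_76 is abelian; every subgroup of an abelian group is normal

Yes, normal subgroup


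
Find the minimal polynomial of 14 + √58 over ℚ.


Let α = 14 + √58. Then α - 14 = √58, so (α - 14)² = 58, giving α² - 28α + 138 = 0. Degree 2 and α ∉ ℚ, so this is the minimal polynomial.

Minimal polynomial: x² - 28x + 138


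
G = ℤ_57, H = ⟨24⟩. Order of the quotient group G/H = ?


|⟨24⟩| = n / gcd(24, 57) = 57 / 3 = 19
H is normal (ℤ_57 is abelian).
|G/H| = |G| / |H| = 57 / 19 = 3

|G/H| = 3


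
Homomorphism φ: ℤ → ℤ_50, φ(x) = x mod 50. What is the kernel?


Kernel = preimage of identity
ker(φ) = {x ∈ ℤ : x ≡ 0 (mod 50)} = 50ℤ = {0, ±50, ±100, ...}

ker(φ) = 50ℤ


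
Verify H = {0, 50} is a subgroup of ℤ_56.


Subgroup test for H = {0, 50} in (ℤ_56, +):
(1) 0 ∈ H? Yes
(2) Closure: for all a,b ∈ H, (a+b) mod 56 ∈ H? No  [counterexample: 50 + 50 = 44 ∉ H]
(3) Inverses: for all a ∈ H, -a mod 56 ∈ H? No

No, H is not a subgroup of ℤ_56


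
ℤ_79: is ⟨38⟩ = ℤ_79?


g generates ℤ_n iff gcd(g, n) = 1
gcd(38, 79) = 1
Since gcd = 1, 38 is a generator.

Yes, 38 generates ℤ_79


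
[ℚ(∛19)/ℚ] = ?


∛19 has minimal polynomial x³ - 19 (irreducible over ℚ since 19 is not a perfect cube)

[ℚ(∛19)/ℚ] = 3


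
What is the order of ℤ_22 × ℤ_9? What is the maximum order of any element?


|ℤ_22 × ℤ_9| = 22 × 9 = 198
Max element order = lcm(22,9) = 198
Cyclic? Yes (gcd=1)

|ℤ_22×ℤ_9| = 198, max element order = 198


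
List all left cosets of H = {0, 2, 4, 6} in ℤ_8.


H = {0, 2, 4, 6}, |H| = 4
Number of cosets = |G|/|H| = 8/4 = 2
0 + H = {0, 2, 4, 6}
1 + H = {1, 3, 5, 7}

Cosets: 0+H={0,2,4,6}; 1+H={1,3,5,7}


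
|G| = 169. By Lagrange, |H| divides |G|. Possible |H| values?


Lagrange's theorem: |H| divides |G|
|G| = 169
Divisors of 169: 1, 13, 169

Possible subgroup orders: {1, 13, 169}


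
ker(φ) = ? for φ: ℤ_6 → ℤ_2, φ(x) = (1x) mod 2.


Kernel = preimage of identity
ker(φ) = {x ∈ ℤ_6 : 1x ≡ 0 (mod 2)}. Since 2 | 6, φ is well-defined. The kernel is the cyclic subgroup ⟨2⟩ of ℤ_6 (order 3), i.e. {0, 2, 4}

ker(φ) = {0, 2, 4}


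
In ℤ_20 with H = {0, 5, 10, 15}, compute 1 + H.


1 + H = {1 + h (mod 20) : h ∈ H}
1+0=1, 1+5=6, 1+10=11, 1+15=16

1 + H = {1, 6, 11, 16}


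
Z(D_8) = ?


Z(G) = {g ∈ G | gx = xg for all x ∈ G}
For even n, Z(D_n) = {e, r^(n/2)}: the 180° rotation r^4 commutes with every reflection and rotation

Z(D_8) = {e, r^4}


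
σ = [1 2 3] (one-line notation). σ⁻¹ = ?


To find σ⁻¹, swap domain and range:
σ(1) = 1 → σ⁻¹(1) = 1
σ(2) = 2 → σ⁻¹(2) = 2
σ(3) = 3 → σ⁻¹(3) = 3

σ⁻¹ = [1 2 3]


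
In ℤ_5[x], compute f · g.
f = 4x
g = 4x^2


Expand and collect like terms; reduce coefficients mod 5:
x^0: 0·0 = 0 ≡ 0 (mod 5)
x^1: 0·0 + 4·0 = 0 ≡ 0 (mod 5)
x^2: 0·4 + 4·0 = 0 ≡ 0 (mod 5)
x^3: 4·4 = 16 ≡ 1 (mod 5)
Result: x^3

f · g = x^3


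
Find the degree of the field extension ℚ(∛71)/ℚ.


∛71 has minimal polynomial x³ - 71 (irreducible over ℚ since 71 is not a perfect cube)

[ℚ(∛71)/ℚ] = 3


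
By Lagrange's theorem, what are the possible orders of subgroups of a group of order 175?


Lagrange's theorem: |H| divides |G|
|G| = 175
Divisors of 175: 1, 5, 7, 25, 35, 175

Possible subgroup orders: {1, 5, 7, 25, 35, 175}


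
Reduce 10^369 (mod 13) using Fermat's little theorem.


Fermat's little theorem: if p is prime and gcd(a,p)=1, then a^(p-1) ≡ 1 (mod p)
p = 13 is prime, gcd(10,13) = 1
Reduce exponent: 369 mod 12 = 9
So 10^369 ≡ 10^9 (mod 13)
10^9 mod 13 = 12

10^369 ≡ 12 (mod 13)


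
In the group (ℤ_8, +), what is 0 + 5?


Operation: addition mod 8
0 + 5 = (a + b) mod 8 with a = 0, b = 5

0 + 5 = 5


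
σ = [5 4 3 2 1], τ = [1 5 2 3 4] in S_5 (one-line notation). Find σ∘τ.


σ∘τ: apply τ first, then σ
1 →τ 1 →σ 5
2 →τ 5 →σ 1
3 →τ 2 →σ 4
4 →τ 3 →σ 3
5 →τ 4 →σ 2

σ∘τ = [5 1 4 3 2]


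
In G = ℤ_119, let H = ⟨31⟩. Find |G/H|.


|⟨31⟩| = n / gcd(31, 119) = 119 / 1 = 119
H is normal (ℤ_119 is abelian).
|G/H| = |G| / |H| = 119 / 119 = 1

|G/H| = 1


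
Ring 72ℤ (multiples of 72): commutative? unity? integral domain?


72ℤ is a commutative ring under +,× but has no multiplicative identity (1 ∉ 72ℤ); it has no zero divisors, but without unity it is not an integral domain
Commutative: Yes
Integral domain: No
Has unity: No

72ℤ (multiples of 72): Commutative=Yes, Unity=No


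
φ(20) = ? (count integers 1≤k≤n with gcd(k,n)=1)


φ(n) = count of k ∈ {1,...,n} with gcd(k,n)=1
Coprimes to 20: {1, 3, 7, 9, 11, 13, 17, 19}
Count: 8

φ(20) = 8


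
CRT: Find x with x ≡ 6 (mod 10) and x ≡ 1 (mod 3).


m₁ = 10, m₂ = 3, gcd = 1, so CRT applies. M = m₁·m₂ = 30
Let M₁ = M/m₁ = 3, M₂ = M/m₂ = 10
Find y₁ ≡ M₁⁻¹ (mod m₁): 3⁻¹ ≡ 7 (mod 10)
Find y₂ ≡ M₂⁻¹ (mod m₂): 10⁻¹ ≡ 1 (mod 3)
x = a₁·M₁·y₁ + a₂·M₂·y₂ = 6·3·7 + 1·10·1 = 136
Reduce mod 30: x ≡ 16
Check: 16 mod 10 = 6 ✓, 16 mod 3 = 1 ✓

x ≡ 16 (mod 30)


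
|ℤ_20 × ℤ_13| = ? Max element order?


|ℤ_20 × ℤ_13| = 20 × 13 = 260
Max element order = lcm(20,13) = 260
Cyclic? Yes (gcd=1)

|ℤ_20×ℤ_13| = 260, max element order = 260


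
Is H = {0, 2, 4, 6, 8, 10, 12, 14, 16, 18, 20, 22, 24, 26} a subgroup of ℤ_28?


Subgroup test for H = {0, 2, 4, 6, 8, 10, 12, 14, 16, 18, 20, 22, 24, 26} in (ℤ_28, +):
(1) 0 ∈ H? Yes
(2) Closure: for all a,b ∈ H, (a+b) mod 28 ∈ H? Yes
(3) Inverses: for all a ∈ H, -a mod 28 ∈ H? Yes

Yes, H is a subgroup of ℤ_28


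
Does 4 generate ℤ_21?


g generates ℤ_n iff gcd(g, n) = 1
gcd(4, 21) = 1
Since gcd = 1, 4 is a generator.

Yes, 4 generates ℤ_21


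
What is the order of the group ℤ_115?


ℤ_n has n elements.

|ℤ_115| = 115


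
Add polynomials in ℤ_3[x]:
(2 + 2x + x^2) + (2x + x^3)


Add coefficients mod 3:
x^0: 2 + 0 = 2 (mod 3)
x^1: 2 + 2 = 1 (mod 3)
x^2: 1 + 0 = 1 (mod 3)
x^3: 0 + 1 = 1 (mod 3)
Result: 2 + x + x^2 + x^3

f + g = 2 + x + x^2 + x^3


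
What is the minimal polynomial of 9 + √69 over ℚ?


Let α = 9 + √69. Then α - 9 = √69, so (α - 9)² = 69, giving α² - 18α + 12 = 0. Degree 2 and α ∉ ℚ, so this is the minimal polynomial.

Minimal polynomial: x² - 18x + 12


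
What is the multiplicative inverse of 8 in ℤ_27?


Use the extended Euclidean algorithm to write 1 = 8·s + 27·t; then s mod 27 is the inverse.
Euclidean algorithm:
  8 = 0·27 + 8
  27 = 3·8 + 3
  8 = 2·3 + 2
  3 = 1·2 + 1
  2 = 2·1 + 0
gcd(8,27) = 1
Back-substitution gives: 8·(-10) + 27·(3) = 1
So 8⁻¹ ≡ -10 ≡ 17 (mod 27)
Check: 8 × 17 = 136 ≡ 1 (mod 27) ✓

8⁻¹ ≡ 17 (mod 27)


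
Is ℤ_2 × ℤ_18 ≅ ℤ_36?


Comparing ℤ_2 × ℤ_18 and ℤ_36:
gcd(2,18) = 2 ≠ 1. Max element order in ℤ_2×ℤ_18 is lcm(2,18) = 18 < 36, so it has no element of order 36

No, ℤ_2 × ℤ_18 ≇ ℤ_36


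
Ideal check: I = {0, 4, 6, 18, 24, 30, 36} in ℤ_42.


Check ideal conditions for I = {0, 4, 6, 18, 24, 30, 36} in ℤ_42:
(1) I is an additive subgroup? No
(2) For r ∈ ℤ_42 and a ∈ I: r·a ∈ I? No  [counterexample: r=2, a=4, r·a mod 42 = 8 ∉ I]

No, I is not an ideal of ℤ_42


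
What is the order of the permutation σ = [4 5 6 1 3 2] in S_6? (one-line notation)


Cycle decomposition: (1 4) (2 5 3 6)
Cycle lengths: 2, 4
Order = lcm(2, 4) = 4

ord(σ) = 4


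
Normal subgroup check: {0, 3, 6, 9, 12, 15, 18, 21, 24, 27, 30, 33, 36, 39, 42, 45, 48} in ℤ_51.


H = {0, 3, 6, 9, 12, 15, 18, 21, 24, 27, 30, 33, 36, 39, 42, 45, 48} in ℤ_51
ℤ_51 is abelian; every subgroup of an abelian group is normal

Yes, normal subgroup


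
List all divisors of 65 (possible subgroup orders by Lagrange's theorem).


Lagrange's theorem: |H| divides |G|
|G| = 65
Divisors of 65: 1, 5, 13, 65

Possible subgroup orders: {1, 5, 13, 65}


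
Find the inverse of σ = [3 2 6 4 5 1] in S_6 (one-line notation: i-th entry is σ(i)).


To find σ⁻¹, swap domain and range:
σ(1) = 3 → σ⁻¹(3) = 1
σ(2) = 2 → σ⁻¹(2) = 2
σ(3) = 6 → σ⁻¹(6) = 3
σ(4) = 4 → σ⁻¹(4) = 4
σ(5) = 5 → σ⁻¹(5) = 5
σ(6) = 1 → σ⁻¹(1) = 6

σ⁻¹ = [6 2 1 4 5 3]


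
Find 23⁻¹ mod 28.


Use the extended Euclidean algorithm to write 1 = 23·s + 28·t; then s mod 28 is the inverse.
Euclidean algorithm:
  23 = 0·28 + 23
  28 = 1·23 + 5
  23 = 4·5 + 3
  5 = 1·3 + 2
  3 = 1·2 + 1
  2 = 2·1 + 0
gcd(23,28) = 1
Back-substitution gives: 23·(11) + 28·(-9) = 1
So 23⁻¹ ≡ 11 ≡ 11 (mod 28)
Check: 23 × 11 = 253 ≡ 1 (mod 28) ✓

23⁻¹ ≡ 11 (mod 28)


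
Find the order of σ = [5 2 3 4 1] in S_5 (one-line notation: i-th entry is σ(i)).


Cycle decomposition: (1 5)
Cycle lengths: 2
Order = lcm(2) = 2

ord(σ) = 2


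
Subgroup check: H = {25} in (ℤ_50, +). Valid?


Subgroup test for H = {25} in (ℤ_50, +):
(1) 0 ∈ H? No
(2) Closure: for all a,b ∈ H, (a+b) mod 50 ∈ H? No  [counterexample: 25 + 25 = 0 ∉ H]
(3) Inverses: for all a ∈ H, -a mod 50 ∈ H? Yes

No, H is not a subgroup of ℤ_50


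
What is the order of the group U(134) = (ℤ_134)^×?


U(n) is the group of units mod n; |U(n)| = φ(n)
|U(134)| = φ(134) = 66

|U(134) = (ℤ_134)^×| = 66


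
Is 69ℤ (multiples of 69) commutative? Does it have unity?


69ℤ is a commutative ring under +,× but has no multiplicative identity (1 ∉ 69ℤ); it has no zero divisors, but without unity it is not an integral domain
Commutative: Yes
Integral domain: No
Has unity: No

69ℤ (multiples of 69): Commutative=Yes, Unity=No


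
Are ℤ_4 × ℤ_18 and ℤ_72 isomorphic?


Comparing ℤ_4 × ℤ_18 and ℤ_72:
gcd(4,18) = 2 ≠ 1. Max element order in ℤ_4×ℤ_18 is lcm(4,18) = 36 < 72, so it has no element of order 72

No, ℤ_4 × ℤ_18 ≇ ℤ_72


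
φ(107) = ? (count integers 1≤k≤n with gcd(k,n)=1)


Factor n: 107 = 107
φ(n) = n · ∏(1 - 1/p) over distinct primes p | n
φ(107) = 107 · (1 - 1/107) = 106

φ(107) = 106


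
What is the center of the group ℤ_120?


Z(G) = {g ∈ G | gx = xg for all x ∈ G}
ℤ_120 is abelian, so Z(G) = G

Z(ℤ_120) = ℤ_120


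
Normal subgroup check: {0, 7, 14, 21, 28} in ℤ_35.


H = {0, 7, 14, 21, 28} in ℤ_35
ℤ_35 is abelian; every subgroup of an abelian group is normal

Yes, normal subgroup


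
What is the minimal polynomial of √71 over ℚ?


√71 satisfies x² - 71 = 0, irreducible over ℚ since 71 is squarefree

Minimal polynomial: x² - 71


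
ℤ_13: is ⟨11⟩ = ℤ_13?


g generates ℤ_n iff gcd(g, n) = 1
gcd(11, 13) = 1
Since gcd = 1, 11 is a generator.

Yes, 11 generates ℤ_13


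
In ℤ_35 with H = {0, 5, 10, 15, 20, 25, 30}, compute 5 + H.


5 + H = {5 + h (mod 35) : h ∈ H}
5+0=5, 5+5=10, 5+10=15, 5+15=20, 5+20=25, 5+25=30, 5+30=0
5 + H = {0, 5, 10, 15, 20, 25, 30} = 0 + H

5 + H = {0, 5, 10, 15, 20, 25, 30}


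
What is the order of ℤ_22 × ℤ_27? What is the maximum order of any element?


|ℤ_22 × ℤ_27| = 22 × 27 = 594
Max element order = lcm(22,27) = 594
Cyclic? Yes (gcd=1)

|ℤ_22×ℤ_27| = 594, max element order = 594


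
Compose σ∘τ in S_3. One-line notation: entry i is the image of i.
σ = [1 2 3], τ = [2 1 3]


σ∘τ: apply τ first, then σ
1 →τ 2 →σ 2
2 →τ 1 →σ 1
3 →τ 3 →σ 3

σ∘τ = [2 1 3]


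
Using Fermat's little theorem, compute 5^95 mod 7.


Fermat's little theorem: if p is prime and gcd(a,p)=1, then a^(p-1) ≡ 1 (mod p)
p = 7 is prime, gcd(5,7) = 1
Reduce exponent: 95 mod 6 = 5
So 5^95 ≡ 5^5 (mod 7)
5^5 mod 7 = 3

5^95 ≡ 3 (mod 7)


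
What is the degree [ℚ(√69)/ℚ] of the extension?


√69 has minimal polynomial x² - 69 (irreducible over ℚ since 69 is squarefree)

[ℚ(√69)/ℚ] = 2


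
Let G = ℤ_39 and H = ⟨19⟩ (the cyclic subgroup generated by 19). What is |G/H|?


|⟨19⟩| = n / gcd(19, 39) = 39 / 1 = 39
H is normal (ℤ_39 is abelian).
|G/H| = |G| / |H| = 39 / 39 = 1

|G/H| = 1


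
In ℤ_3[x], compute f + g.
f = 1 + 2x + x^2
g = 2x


Add coefficients mod 3:
x^0: 1 + 0 = 1 (mod 3)
x^1: 2 + 2 = 1 (mod 3)
x^2: 1 + 0 = 1 (mod 3)
Result: 1 + x + x^2

f + g = 1 + x + x^2


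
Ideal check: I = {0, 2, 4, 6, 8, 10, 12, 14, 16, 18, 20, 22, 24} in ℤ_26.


Check ideal conditions for I = {0, 2, 4, 6, 8, 10, 12, 14, 16, 18, 20, 22, 24} in ℤ_26:
(1) I is an additive subgroup? Yes
(2) For r ∈ ℤ_26 and a ∈ I: r·a ∈ I? Yes

Yes, I is an ideal of ℤ_26


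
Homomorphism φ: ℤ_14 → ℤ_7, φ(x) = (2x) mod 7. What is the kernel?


Kernel = preimage of identity
ker(φ) = {x ∈ ℤ_14 : 2x ≡ 0 (mod 7)}. Since 7 | 14, φ is well-defined. The kernel is the cyclic subgroup ⟨7⟩ of ℤ_14 (order 2), i.e. {0, 7}

ker(φ) = {0, 7}


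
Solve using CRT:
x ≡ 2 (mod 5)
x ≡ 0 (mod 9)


m₁ = 5, m₂ = 9, gcd = 1, so CRT applies. M = m₁·m₂ = 45
Let M₁ = M/m₁ = 9, M₂ = M/m₂ = 5
Find y₁ ≡ M₁⁻¹ (mod m₁): 9⁻¹ ≡ 4 (mod 5)
Find y₂ ≡ M₂⁻¹ (mod m₂): 5⁻¹ ≡ 2 (mod 9)
x = a₁·M₁·y₁ + a₂·M₂·y₂ = 2·9·4 + 0·5·2 = 72
Reduce mod 45: x ≡ 27
Check: 27 mod 5 = 2 ✓, 27 mod 9 = 0 ✓

x ≡ 27 (mod 45)


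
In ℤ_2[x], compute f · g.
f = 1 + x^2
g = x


Expand and collect like terms; reduce coefficients mod 2:
x^0: 1·0 = 0 ≡ 0 (mod 2)
x^1: 1·1 + 0·0 = 1 ≡ 1 (mod 2)
x^2: 0·1 + 1·0 = 0 ≡ 0 (mod 2)
x^3: 1·1 = 1 ≡ 1 (mod 2)
Result: x + x^3

f · g = x + x^3


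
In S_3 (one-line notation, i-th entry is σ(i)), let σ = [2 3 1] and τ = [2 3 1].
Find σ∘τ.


σ∘τ: apply τ first, then σ
1 →τ 2 →σ 3
2 →τ 3 →σ 1
3 →τ 1 →σ 2

σ∘τ = [3 1 2]


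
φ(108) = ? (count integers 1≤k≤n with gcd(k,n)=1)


Factor n: 108 = 2^2 × 3^3
φ(n) = n · ∏(1 - 1/p) over distinct primes p | n
φ(108) = 108 · (1 - 1/2) · (1 - 1/3) = 36

φ(108) = 36


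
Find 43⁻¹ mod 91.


Use the extended Euclidean algorithm to write 1 = 43·s + 91·t; then s mod 91 is the inverse.
Euclidean algorithm:
  43 = 0·91 + 43
  91 = 2·43 + 5
  43 = 8·5 + 3
  5 = 1·3 + 2
  3 = 1·2 + 1
  2 = 2·1 + 0
gcd(43,91) = 1
Back-substitution gives: 43·(36) + 91·(-17) = 1
So 43⁻¹ ≡ 36 ≡ 36 (mod 91)
Check: 43 × 36 = 1548 ≡ 1 (mod 91) ✓

43⁻¹ ≡ 36 (mod 91)


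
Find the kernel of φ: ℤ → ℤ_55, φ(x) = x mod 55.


Kernel = preimage of identity
ker(φ) = {x ∈ ℤ : x ≡ 0 (mod 55)} = 55ℤ = {0, ±55, ±110, ...}

ker(φ) = 55ℤ


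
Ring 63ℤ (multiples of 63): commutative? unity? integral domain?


63ℤ is a commutative ring under +,× but has no multiplicative identity (1 ∉ 63ℤ); it has no zero divisors, but without unity it is not an integral domain
Commutative: Yes
Integral domain: No
Has unity: No

63ℤ (multiples of 63): Commutative=Yes, Unity=No


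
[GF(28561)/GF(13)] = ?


GF(28561) = GF(13^4), so the extension degree is 4

[GF(28561)/GF(13)] = 4


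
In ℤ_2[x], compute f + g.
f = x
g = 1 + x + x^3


Add coefficients mod 2:
x^0: 0 + 1 = 1 (mod 2)
x^1: 1 + 1 = 0 (mod 2)
x^2: 0 + 0 = 0 (mod 2)
x^3: 0 + 1 = 1 (mod 2)
Result: 1 + x^3

f + g = 1 + x^3


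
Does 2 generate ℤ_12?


g generates ℤ_n iff gcd(g, n) = 1
gcd(2, 12) = 2
Since gcd = 2 ≠ 1, ⟨2⟩ has order 6 < 12, so 2 is not a generator.

No, 2 does not generate ℤ_12


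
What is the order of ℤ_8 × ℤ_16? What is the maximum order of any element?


|ℤ_8 × ℤ_16| = 8 × 16 = 128
Max element order = lcm(8,16) = 16
Cyclic? No (gcd=8)

|ℤ_8×ℤ_16| = 128, max element order = 16


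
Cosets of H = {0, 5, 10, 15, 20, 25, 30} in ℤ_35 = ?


H = {0, 5, 10, 15, 20, 25, 30}, |H| = 7
Number of cosets = |G|/|H| = 35/7 = 5
0 + H = {0, 5, 10, 15, 20, 25, 30}
1 + H = {1, 6, 11, 16, 21, 26, 31}
2 + H = {2, 7, 12, 17, 22, 27, 32}
3 + H = {3, 8, 13, 18, 23, 28, 33}
4 + H = {4, 9, 14, 19, 24, 29, 34}

Cosets: 0+H={0,5,10,15,20,25,30}; 1+H={1,6,11,16,21,26,31}; 2+H={2,7,12,17,22,27,32}; 3+H={3,8,13,18,23,28,33}; 4+H={4,9,14,19,24,29,34}


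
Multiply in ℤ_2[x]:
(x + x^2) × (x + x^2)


Expand and collect like terms; reduce coefficients mod 2:
x^0: 0·0 = 0 ≡ 0 (mod 2)
x^1: 0·1 + 1·0 = 0 ≡ 0 (mod 2)
x^2: 0·1 + 1·1 + 1·0 = 1 ≡ 1 (mod 2)
x^3: 1·1 + 1·1 = 2 ≡ 0 (mod 2)
x^4: 1·1 = 1 ≡ 1 (mod 2)
Result: x^2 + x^4

f · g = x^2 + x^4


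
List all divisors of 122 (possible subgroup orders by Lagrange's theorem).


Lagrange's theorem: |H| divides |G|
|G| = 122
Divisors of 122: 1, 2, 61, 122

Possible subgroup orders: {1, 2, 61, 122}


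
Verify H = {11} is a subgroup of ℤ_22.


Subgroup test for H = {11} in (ℤ_22, +):
(1) 0 ∈ H? No
(2) Closure: for all a,b ∈ H, (a+b) mod 22 ∈ H? No  [counterexample: 11 + 11 = 0 ∉ H]
(3) Inverses: for all a ∈ H, -a mod 22 ∈ H? Yes

No, H is not a subgroup of ℤ_22


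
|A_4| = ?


|A_n| = n!/2 (even permutations)
|A_4| = 4!/2 = 24/2 = 12

|A_4| = 12


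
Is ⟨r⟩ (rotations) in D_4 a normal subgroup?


H = ⟨r⟩ (rotations) in D_4
The rotation subgroup ⟨r⟩ has index 2 in D_4, so it is normal

Yes, normal subgroup


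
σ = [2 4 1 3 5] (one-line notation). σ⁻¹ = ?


To find σ⁻¹, swap domain and range:
σ(1) = 2 → σ⁻¹(2) = 1
σ(2) = 4 → σ⁻¹(4) = 2
σ(3) = 1 → σ⁻¹(1) = 3
σ(4) = 3 → σ⁻¹(3) = 4
σ(5) = 5 → σ⁻¹(5) = 5

σ⁻¹ = [3 1 4 2 5]


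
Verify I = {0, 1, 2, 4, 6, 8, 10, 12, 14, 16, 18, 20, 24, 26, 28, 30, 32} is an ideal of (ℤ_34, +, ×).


Check ideal conditions for I = {0, 1, 2, 4, 6, 8, 10, 12, 14, 16, 18, 20, 24, 26, 28, 30, 32} in ℤ_34:
(1) I is an additive subgroup? No
(2) For r ∈ ℤ_34 and a ∈ I: r·a ∈ I? No  [counterexample: r=2, a=28, r·a mod 34 = 22 ∉ I]

No, I is not an ideal of ℤ_34


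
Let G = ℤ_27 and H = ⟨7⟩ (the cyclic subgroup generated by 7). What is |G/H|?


|⟨7⟩| = n / gcd(7, 27) = 27 / 1 = 27
H is normal (ℤ_27 is abelian).
|G/H| = |G| / |H| = 27 / 27 = 1

|G/H| = 1


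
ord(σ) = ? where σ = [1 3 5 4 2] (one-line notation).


Cycle decomposition: (2 3 5)
Cycle lengths: 3
Order = lcm(3) = 3

ord(σ) = 3


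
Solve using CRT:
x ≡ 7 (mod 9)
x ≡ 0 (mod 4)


m₁ = 9, m₂ = 4, gcd = 1, so CRT applies. M = m₁·m₂ = 36
Let M₁ = M/m₁ = 4, M₂ = M/m₂ = 9
Find y₁ ≡ M₁⁻¹ (mod m₁): 4⁻¹ ≡ 7 (mod 9)
Find y₂ ≡ M₂⁻¹ (mod m₂): 9⁻¹ ≡ 1 (mod 4)
x = a₁·M₁·y₁ + a₂·M₂·y₂ = 7·4·7 + 0·9·1 = 196
Reduce mod 36: x ≡ 16
Check: 16 mod 9 = 7 ✓, 16 mod 4 = 0 ✓

x ≡ 16 (mod 36)


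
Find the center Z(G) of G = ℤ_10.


Z(G) = {g ∈ G | gx = xg for all x ∈ G}
ℤ_10 is abelian, so Z(G) = G

Z(ℤ_10) = ℤ_10


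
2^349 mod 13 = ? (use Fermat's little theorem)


Fermat's little theorem: if p is prime and gcd(a,p)=1, then a^(p-1) ≡ 1 (mod p)
p = 13 is prime, gcd(2,13) = 1
Reduce exponent: 349 mod 12 = 1
So 2^349 ≡ 2^1 (mod 13)
2^1 mod 13 = 2

2^349 ≡ 2 (mod 13)


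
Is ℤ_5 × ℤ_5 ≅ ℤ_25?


Comparing ℤ_5 × ℤ_5 and ℤ_25:
gcd(5,5) = 5 ≠ 1. Max element order in ℤ_5×ℤ_5 is lcm(5,5) = 5 < 25, so it has no element of order 25

No, ℤ_5 × ℤ_5 ≇ ℤ_25


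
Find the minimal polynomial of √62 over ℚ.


√62 satisfies x² - 62 = 0, irreducible over ℚ since 62 is squarefree

Minimal polynomial: x² - 62


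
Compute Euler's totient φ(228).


Factor n: 228 = 2^2 × 3 × 19
φ(n) = n · ∏(1 - 1/p) over distinct primes p | n
φ(228) = 228 · (1 - 1/2) · (1 - 1/3) · (1 - 1/19) = 72

φ(228) = 72


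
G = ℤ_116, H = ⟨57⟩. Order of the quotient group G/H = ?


|⟨57⟩| = n / gcd(57, 116) = 116 / 1 = 116
H is normal (ℤ_116 is abelian).
|G/H| = |G| / |H| = 116 / 116 = 1

|G/H| = 1


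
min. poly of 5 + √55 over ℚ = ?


Let α = 5 + √55. Then α - 5 = √55, so (α - 5)² = 55, giving α² - 10α - 30 = 0. Degree 2 and α ∉ ℚ, so this is the minimal polynomial.

Minimal polynomial: x² - 10x - 30


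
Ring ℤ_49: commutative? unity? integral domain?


ℤ_49 is a commutative ring with unity 1; 49 = 7×7 is composite, so 7·7 ≡ 0 gives zero divisors (not an integral domain)
Commutative: Yes
Integral domain: No
Has unity: Yes

ℤ_49: Commutative=Yes, Unity=Yes


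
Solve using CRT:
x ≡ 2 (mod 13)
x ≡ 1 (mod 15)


m₁ = 13, m₂ = 15, gcd = 1, so CRT applies. M = m₁·m₂ = 195
Let M₁ = M/m₁ = 15, M₂ = M/m₂ = 13
Find y₁ ≡ M₁⁻¹ (mod m₁): 15⁻¹ ≡ 7 (mod 13)
Find y₂ ≡ M₂⁻¹ (mod m₂): 13⁻¹ ≡ 7 (mod 15)
x = a₁·M₁·y₁ + a₂·M₂·y₂ = 2·15·7 + 1·13·7 = 301
Reduce mod 195: x ≡ 106
Check: 106 mod 13 = 2 ✓, 106 mod 15 = 1 ✓

x ≡ 106 (mod 195)


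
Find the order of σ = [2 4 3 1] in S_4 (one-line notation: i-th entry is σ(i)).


Cycle decomposition: (1 2 4)
Cycle lengths: 3
Order = lcm(3) = 3

ord(σ) = 3


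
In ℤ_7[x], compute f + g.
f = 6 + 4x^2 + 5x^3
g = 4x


Add coefficients mod 7:
x^0: 6 + 0 = 6 (mod 7)
x^1: 0 + 4 = 4 (mod 7)
x^2: 4 + 0 = 4 (mod 7)
x^3: 5 + 0 = 5 (mod 7)
Result: 6 + 4x + 4x^2 + 5x^3

f + g = 6 + 4x + 4x^2 + 5x^3


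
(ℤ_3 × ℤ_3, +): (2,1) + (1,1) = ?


Operation: componentwise addition mod (3, 3)
(2,1) + (1,1) = ((a₁+b₁) mod 3, (a₂+b₂) mod 3) with a = (2,1), b = (1,1)

(2,1) + (1,1) = (0,2)


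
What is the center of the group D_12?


Z(G) = {g ∈ G | gx = xg for all x ∈ G}
For even n, Z(D_n) = {e, r^(n/2)}: the 180° rotation r^6 commutes with every reflection and rotation

Z(D_12) = {e, r^6}


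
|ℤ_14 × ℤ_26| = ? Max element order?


|ℤ_14 × ℤ_26| = 14 × 26 = 364
Max element order = lcm(14,26) = 182
Cyclic? No (gcd=2)

|ℤ_14×ℤ_26| = 364, max element order = 182


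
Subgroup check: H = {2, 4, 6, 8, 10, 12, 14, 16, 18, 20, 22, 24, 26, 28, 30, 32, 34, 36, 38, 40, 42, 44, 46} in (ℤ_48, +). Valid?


Subgroup test for H = {2, 4, 6, 8, 10, 12, 14, 16, 18, 20, 22, 24, 26, 28, 30, 32, 34, 36, 38, 40, 42, 44, 46} in (ℤ_48, +):
(1) 0 ∈ H? No
(2) Closure: for all a,b ∈ H, (a+b) mod 48 ∈ H? No  [counterexample: 2 + 46 = 0 ∉ H]
(3) Inverses: for all a ∈ H, -a mod 48 ∈ H? Yes

No, H is not a subgroup of ℤ_48


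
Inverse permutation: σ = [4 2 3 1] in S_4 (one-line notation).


To find σ⁻¹, swap domain and range:
σ(1) = 4 → σ⁻¹(4) = 1
σ(2) = 2 → σ⁻¹(2) = 2
σ(3) = 3 → σ⁻¹(3) = 3
σ(4) = 1 → σ⁻¹(1) = 4

σ⁻¹ = [4 2 3 1]
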